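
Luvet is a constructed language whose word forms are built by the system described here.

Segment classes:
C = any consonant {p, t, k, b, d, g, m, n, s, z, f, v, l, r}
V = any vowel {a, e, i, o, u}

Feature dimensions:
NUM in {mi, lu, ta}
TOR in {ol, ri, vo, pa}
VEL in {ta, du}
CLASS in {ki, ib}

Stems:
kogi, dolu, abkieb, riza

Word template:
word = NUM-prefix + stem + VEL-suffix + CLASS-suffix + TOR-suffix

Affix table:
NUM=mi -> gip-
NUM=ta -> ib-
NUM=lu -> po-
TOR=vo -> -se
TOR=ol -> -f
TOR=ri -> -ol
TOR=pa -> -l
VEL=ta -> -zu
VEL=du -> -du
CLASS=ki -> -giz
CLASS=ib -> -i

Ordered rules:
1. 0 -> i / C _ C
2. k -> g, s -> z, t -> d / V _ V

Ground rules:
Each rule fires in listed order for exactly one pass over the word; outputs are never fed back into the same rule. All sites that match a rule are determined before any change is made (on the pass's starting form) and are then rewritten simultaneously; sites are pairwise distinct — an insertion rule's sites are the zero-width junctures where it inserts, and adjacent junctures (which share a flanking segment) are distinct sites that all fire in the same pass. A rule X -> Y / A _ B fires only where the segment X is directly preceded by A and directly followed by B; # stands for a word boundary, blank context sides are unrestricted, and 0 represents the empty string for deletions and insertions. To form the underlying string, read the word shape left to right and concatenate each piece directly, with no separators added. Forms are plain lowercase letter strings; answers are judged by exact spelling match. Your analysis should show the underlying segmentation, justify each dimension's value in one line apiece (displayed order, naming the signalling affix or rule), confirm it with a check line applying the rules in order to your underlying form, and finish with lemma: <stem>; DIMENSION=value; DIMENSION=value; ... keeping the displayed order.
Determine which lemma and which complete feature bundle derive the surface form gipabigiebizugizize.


underlying: gip-abkieb-zu-giz-se
NUM=mi - signalled by the affix gip-
TOR=vo - signalled by the affix -se
VEL=ta - signalled by the affix -zu
CLASS=ki - signalled by the affix -giz
check: gipabkiebzugizse -> gipabikiebizugizise -> gipabigiebizugizize
lemma: abkieb; NUM=mi; TOR=vo; VEL=ta; CLASS=ki


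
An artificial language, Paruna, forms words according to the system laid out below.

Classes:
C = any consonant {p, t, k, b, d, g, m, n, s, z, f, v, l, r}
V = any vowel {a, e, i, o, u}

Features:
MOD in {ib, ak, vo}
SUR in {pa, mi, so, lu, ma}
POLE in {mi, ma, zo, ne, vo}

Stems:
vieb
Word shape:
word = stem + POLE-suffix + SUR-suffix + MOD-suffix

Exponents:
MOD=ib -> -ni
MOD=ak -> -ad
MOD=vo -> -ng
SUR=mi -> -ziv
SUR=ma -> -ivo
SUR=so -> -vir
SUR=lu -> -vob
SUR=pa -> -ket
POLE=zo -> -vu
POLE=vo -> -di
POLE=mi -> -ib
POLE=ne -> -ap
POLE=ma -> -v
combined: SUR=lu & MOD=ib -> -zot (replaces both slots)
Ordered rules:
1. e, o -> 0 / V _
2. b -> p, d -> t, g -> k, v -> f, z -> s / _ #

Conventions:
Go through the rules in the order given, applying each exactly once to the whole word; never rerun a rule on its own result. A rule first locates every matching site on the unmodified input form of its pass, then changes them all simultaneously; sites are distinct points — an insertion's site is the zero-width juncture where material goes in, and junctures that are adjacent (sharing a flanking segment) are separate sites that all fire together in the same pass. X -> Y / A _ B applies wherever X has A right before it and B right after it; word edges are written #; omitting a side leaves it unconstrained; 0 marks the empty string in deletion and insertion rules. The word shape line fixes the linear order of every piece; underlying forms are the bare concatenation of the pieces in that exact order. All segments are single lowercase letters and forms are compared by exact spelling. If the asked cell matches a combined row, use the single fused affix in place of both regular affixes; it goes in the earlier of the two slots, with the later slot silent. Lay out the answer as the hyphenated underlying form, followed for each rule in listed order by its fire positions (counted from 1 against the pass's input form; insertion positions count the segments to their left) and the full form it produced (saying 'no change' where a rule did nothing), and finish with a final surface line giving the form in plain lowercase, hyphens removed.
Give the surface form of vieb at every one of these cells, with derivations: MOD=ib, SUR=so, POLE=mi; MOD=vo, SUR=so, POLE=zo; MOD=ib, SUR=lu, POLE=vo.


cell MOD=ib, SUR=so, POLE=mi:
underlying: vieb-ib-vir-ni
1. e, o -> 0 / V _: fires at position(s) 3: vibibvirni
2. b -> p, d -> t, g -> k, v -> f, z -> s / _ #: no change
surface: vibibvirni

cell MOD=vo, SUR=so, POLE=zo:
underlying: vieb-vu-vir-ng
1. e, o -> 0 / V _: fires at position(s) 3: vibvuvirng
2. b -> p, d -> t, g -> k, v -> f, z -> s / _ #: fires at position(s) 10: vibvuvirnk
surface: vibvuvirnk

cell MOD=ib, SUR=lu, POLE=vo:
underlying: vieb-di-zot
1. e, o -> 0 / V _: fires at position(s) 3: vibdizot
2. b -> p, d -> t, g -> k, v -> f, z -> s / _ #: no change
surface: vibdizot


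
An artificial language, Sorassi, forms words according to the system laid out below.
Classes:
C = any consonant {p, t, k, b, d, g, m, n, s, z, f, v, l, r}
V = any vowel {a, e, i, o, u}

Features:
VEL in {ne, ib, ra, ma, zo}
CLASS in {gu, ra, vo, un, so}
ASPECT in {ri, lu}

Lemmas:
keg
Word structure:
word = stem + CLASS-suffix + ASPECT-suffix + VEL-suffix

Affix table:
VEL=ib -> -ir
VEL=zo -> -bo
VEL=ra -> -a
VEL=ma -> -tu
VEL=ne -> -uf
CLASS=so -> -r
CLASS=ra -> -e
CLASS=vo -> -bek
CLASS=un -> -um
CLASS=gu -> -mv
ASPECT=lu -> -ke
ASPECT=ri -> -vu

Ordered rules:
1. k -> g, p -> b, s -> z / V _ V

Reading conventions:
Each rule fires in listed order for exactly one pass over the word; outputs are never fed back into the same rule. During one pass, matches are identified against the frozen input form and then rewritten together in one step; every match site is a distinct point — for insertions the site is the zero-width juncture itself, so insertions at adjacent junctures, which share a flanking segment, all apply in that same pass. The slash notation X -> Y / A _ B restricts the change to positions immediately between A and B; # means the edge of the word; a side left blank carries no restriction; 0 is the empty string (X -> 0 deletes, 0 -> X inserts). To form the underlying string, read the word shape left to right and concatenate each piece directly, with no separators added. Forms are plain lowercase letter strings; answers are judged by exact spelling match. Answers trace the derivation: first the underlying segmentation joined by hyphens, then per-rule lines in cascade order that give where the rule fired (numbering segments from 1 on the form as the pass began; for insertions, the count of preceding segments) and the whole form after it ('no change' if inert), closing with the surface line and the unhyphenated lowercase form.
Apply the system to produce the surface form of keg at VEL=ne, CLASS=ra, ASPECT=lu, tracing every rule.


underlying: keg-e-ke-uf
1. k -> g, p -> b, s -> z / V _ V: fires at position(s) 5: kegegeuf
surface: kegegeuf


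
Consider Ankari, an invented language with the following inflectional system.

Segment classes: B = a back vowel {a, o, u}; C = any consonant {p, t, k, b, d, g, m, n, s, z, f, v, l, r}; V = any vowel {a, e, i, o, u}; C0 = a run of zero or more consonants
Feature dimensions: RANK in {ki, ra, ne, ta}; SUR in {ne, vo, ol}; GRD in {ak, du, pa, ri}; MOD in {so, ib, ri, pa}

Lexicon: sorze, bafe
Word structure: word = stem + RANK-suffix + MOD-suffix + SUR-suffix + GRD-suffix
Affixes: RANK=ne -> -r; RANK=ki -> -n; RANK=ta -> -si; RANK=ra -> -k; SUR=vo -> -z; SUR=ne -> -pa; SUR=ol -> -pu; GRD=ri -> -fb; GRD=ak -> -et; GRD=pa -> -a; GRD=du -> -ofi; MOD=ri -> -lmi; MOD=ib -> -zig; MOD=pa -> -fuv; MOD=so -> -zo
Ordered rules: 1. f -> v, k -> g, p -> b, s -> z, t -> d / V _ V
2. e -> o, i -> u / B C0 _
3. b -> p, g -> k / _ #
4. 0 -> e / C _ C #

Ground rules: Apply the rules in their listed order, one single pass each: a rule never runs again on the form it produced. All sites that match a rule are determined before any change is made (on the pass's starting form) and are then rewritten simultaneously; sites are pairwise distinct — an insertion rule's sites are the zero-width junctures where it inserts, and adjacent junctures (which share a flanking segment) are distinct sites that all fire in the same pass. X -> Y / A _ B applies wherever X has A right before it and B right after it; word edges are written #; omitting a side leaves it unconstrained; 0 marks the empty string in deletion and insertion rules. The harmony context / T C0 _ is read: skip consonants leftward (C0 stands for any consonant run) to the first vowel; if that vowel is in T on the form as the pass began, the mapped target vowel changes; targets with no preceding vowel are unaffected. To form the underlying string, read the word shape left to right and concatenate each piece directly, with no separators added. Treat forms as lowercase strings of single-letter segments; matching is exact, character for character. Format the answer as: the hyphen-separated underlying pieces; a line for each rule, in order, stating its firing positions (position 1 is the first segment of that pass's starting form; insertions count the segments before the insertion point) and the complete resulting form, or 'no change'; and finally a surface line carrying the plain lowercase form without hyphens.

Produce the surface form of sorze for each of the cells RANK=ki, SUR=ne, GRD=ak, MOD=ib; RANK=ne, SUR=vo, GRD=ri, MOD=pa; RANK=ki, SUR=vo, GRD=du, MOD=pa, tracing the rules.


cell RANK=ki, SUR=ne, GRD=ak, MOD=ib:
underlying: sorze-n-zig-pa-et
1. f -> v, k -> g, p -> b, s -> z, t -> d / V _ V: no change
2. e -> o, i -> u / B C0 _: fires at position(s) 5, 12: sorzonzigpaot
3. b -> p, g -> k / _ #: no change
4. 0 -> e / C _ C #: no change
surface: sorzonzigpaot

cell RANK=ne, SUR=vo, GRD=ri, MOD=pa:
underlying: sorze-r-fuv-z-fb
1. f -> v, k -> g, p -> b, s -> z, t -> d / V _ V: no change
2. e -> o, i -> u / B C0 _: fires at position(s) 5: sorzorfuvzfb
3. b -> p, g -> k / _ #: fires at position(s) 12: sorzorfuvzfp
4. 0 -> e / C _ C #: inserts after position(s) 11: sorzorfuvzfep
surface: sorzorfuvzfep

cell RANK=ki, SUR=vo, GRD=du, MOD=pa:
underlying: sorze-n-fuv-z-ofi
1. f -> v, k -> g, p -> b, s -> z, t -> d / V _ V: fires at position(s) 12: sorzenfuvzovi
2. e -> o, i -> u / B C0 _: fires at position(s) 5, 13: sorzonfuvzovu
3. b -> p, g -> k / _ #: no change
4. 0 -> e / C _ C #: no change
surface: sorzonfuvzovu


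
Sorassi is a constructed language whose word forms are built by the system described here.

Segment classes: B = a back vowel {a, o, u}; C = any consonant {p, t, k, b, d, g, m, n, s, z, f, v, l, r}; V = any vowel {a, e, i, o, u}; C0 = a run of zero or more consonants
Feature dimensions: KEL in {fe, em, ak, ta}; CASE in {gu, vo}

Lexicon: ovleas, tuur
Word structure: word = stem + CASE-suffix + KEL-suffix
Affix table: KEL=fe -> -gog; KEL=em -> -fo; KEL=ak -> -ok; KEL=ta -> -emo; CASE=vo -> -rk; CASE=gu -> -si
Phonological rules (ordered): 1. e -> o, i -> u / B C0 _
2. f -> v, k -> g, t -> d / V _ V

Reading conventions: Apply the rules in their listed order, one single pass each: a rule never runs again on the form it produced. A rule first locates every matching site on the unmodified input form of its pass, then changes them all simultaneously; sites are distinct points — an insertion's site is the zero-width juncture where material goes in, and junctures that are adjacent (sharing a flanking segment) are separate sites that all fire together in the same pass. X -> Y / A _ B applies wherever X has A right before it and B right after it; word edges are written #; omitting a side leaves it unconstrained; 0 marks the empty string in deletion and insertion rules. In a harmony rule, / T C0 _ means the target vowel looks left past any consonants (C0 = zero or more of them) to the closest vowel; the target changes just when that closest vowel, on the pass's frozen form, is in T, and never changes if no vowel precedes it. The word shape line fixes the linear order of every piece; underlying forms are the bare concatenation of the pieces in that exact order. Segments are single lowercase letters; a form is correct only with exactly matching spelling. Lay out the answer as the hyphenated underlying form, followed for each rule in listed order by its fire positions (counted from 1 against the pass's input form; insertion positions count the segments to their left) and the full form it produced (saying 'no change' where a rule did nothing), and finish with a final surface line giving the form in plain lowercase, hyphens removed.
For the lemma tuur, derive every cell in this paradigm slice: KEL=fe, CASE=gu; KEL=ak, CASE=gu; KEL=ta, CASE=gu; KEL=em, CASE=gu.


cell KEL=fe, CASE=gu:
underlying: tuur-si-gog
1. e -> o, i -> u / B C0 _: fires at position(s) 6: tuursugog
2. f -> v, k -> g, t -> d / V _ V: no change
surface: tuursugog

cell KEL=ak, CASE=gu:
underlying: tuur-si-ok
1. e -> o, i -> u / B C0 _: fires at position(s) 6: tuursuok
2. f -> v, k -> g, t -> d / V _ V: no change
surface: tuursuok

cell KEL=ta, CASE=gu:
underlying: tuur-si-emo
1. e -> o, i -> u / B C0 _: fires at position(s) 6: tuursuemo
2. f -> v, k -> g, t -> d / V _ V: no change
surface: tuursuemo

cell KEL=em, CASE=gu:
underlying: tuur-si-fo
1. e -> o, i -> u / B C0 _: fires at position(s) 6: tuursufo
2. f -> v, k -> g, t -> d / V _ V: fires at position(s) 7: tuursuvo
surface: tuursuvo


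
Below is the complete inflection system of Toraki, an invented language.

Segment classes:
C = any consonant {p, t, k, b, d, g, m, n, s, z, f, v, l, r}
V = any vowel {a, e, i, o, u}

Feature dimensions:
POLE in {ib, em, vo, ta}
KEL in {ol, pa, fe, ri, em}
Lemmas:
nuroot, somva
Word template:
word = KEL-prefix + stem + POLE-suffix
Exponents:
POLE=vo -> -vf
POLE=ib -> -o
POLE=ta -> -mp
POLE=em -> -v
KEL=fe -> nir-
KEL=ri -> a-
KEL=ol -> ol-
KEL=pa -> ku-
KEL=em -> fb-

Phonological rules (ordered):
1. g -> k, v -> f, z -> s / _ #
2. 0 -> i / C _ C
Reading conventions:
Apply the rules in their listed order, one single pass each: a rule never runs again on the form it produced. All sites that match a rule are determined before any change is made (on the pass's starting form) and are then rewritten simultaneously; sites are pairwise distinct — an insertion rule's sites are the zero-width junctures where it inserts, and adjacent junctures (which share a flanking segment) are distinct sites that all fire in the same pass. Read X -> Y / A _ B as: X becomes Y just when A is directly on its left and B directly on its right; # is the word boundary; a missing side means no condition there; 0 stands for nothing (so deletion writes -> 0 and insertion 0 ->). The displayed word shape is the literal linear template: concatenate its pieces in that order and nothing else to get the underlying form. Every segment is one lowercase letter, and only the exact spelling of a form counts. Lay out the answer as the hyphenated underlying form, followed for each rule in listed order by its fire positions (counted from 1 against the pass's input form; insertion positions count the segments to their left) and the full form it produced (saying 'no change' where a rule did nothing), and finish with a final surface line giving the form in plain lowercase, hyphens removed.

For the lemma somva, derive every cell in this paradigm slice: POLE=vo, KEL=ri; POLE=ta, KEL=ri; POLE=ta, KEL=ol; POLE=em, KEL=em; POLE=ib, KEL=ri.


cell POLE=vo, KEL=ri:
underlying: a-somva-vf
1. g -> k, v -> f, z -> s / _ #: no change
2. 0 -> i / C _ C: inserts after position(s) 4, 7: asomivavif
surface: asomivavif

cell POLE=ta, KEL=ri:
underlying: a-somva-mp
1. g -> k, v -> f, z -> s / _ #: no change
2. 0 -> i / C _ C: inserts after position(s) 4, 7: asomivamip
surface: asomivamip

cell POLE=ta, KEL=ol:
underlying: ol-somva-mp
1. g -> k, v -> f, z -> s / _ #: no change
2. 0 -> i / C _ C: inserts after position(s) 2, 5, 8: olisomivamip
surface: olisomivamip

cell POLE=em, KEL=em:
underlying: fb-somva-v
1. g -> k, v -> f, z -> s / _ #: fires at position(s) 8: fbsomvaf
2. 0 -> i / C _ C: inserts after position(s) 1, 2, 5: fibisomivaf
surface: fibisomivaf

cell POLE=ib, KEL=ri:
underlying: a-somva-o
1. g -> k, v -> f, z -> s / _ #: no change
2. 0 -> i / C _ C: inserts after position(s) 4: asomivao
surface: asomivao


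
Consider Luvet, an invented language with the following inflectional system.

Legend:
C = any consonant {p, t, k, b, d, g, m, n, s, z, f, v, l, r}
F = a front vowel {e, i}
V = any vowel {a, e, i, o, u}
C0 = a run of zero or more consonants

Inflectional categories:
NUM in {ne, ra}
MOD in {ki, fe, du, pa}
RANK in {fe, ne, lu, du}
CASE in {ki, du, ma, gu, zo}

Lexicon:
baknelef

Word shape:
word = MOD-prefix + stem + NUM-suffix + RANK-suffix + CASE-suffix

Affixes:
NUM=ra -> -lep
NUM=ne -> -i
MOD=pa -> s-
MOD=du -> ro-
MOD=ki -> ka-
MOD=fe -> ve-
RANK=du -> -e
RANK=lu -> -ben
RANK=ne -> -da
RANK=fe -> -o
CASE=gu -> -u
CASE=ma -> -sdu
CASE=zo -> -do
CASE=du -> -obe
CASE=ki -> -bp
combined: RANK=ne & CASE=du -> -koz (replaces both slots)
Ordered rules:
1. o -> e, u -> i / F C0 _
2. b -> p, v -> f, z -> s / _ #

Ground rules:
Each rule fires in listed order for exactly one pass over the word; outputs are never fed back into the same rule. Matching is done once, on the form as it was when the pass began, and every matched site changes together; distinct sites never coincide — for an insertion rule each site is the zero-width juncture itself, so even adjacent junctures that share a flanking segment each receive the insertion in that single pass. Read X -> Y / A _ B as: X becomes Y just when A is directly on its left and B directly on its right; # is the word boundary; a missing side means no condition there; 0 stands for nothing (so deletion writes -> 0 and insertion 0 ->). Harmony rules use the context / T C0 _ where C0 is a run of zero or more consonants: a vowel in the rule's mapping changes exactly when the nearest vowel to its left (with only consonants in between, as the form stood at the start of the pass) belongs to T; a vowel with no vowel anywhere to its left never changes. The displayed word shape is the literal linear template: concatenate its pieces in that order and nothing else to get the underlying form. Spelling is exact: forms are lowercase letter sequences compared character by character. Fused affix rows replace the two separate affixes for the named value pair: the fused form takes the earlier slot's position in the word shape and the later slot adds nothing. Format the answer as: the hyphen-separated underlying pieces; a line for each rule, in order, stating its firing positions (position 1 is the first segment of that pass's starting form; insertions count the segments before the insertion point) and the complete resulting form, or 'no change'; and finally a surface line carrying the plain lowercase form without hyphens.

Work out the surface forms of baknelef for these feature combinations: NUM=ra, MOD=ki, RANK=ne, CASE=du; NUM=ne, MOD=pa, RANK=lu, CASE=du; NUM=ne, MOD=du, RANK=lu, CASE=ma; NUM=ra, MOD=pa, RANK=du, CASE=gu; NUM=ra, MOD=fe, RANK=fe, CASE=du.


cell NUM=ra, MOD=ki, RANK=ne, CASE=du:
underlying: ka-baknelef-lep-koz
1. o -> e, u -> i / F C0 _: fires at position(s) 15: kabakneleflepkez
2. b -> p, v -> f, z -> s / _ #: fires at position(s) 16: kabakneleflepkes
surface: kabakneleflepkes

cell NUM=ne, MOD=pa, RANK=lu, CASE=du:
underlying: s-baknelef-i-ben-obe
1. o -> e, u -> i / F C0 _: fires at position(s) 14: sbaknelefibenebe
2. b -> p, v -> f, z -> s / _ #: no change
surface: sbaknelefibenebe

cell NUM=ne, MOD=du, RANK=lu, CASE=ma:
underlying: ro-baknelef-i-ben-sdu
1. o -> e, u -> i / F C0 _: fires at position(s) 17: robaknelefibensdi
2. b -> p, v -> f, z -> s / _ #: no change
surface: robaknelefibensdi

cell NUM=ra, MOD=pa, RANK=du, CASE=gu:
underlying: s-baknelef-lep-e-u
1. o -> e, u -> i / F C0 _: fires at position(s) 14: sbakneleflepei
2. b -> p, v -> f, z -> s / _ #: no change
surface: sbakneleflepei

cell NUM=ra, MOD=fe, RANK=fe, CASE=du:
underlying: ve-baknelef-lep-o-obe
1. o -> e, u -> i / F C0 _: fires at position(s) 14: vebakneleflepeobe
2. b -> p, v -> f, z -> s / _ #: no change
surface: vebakneleflepeobe


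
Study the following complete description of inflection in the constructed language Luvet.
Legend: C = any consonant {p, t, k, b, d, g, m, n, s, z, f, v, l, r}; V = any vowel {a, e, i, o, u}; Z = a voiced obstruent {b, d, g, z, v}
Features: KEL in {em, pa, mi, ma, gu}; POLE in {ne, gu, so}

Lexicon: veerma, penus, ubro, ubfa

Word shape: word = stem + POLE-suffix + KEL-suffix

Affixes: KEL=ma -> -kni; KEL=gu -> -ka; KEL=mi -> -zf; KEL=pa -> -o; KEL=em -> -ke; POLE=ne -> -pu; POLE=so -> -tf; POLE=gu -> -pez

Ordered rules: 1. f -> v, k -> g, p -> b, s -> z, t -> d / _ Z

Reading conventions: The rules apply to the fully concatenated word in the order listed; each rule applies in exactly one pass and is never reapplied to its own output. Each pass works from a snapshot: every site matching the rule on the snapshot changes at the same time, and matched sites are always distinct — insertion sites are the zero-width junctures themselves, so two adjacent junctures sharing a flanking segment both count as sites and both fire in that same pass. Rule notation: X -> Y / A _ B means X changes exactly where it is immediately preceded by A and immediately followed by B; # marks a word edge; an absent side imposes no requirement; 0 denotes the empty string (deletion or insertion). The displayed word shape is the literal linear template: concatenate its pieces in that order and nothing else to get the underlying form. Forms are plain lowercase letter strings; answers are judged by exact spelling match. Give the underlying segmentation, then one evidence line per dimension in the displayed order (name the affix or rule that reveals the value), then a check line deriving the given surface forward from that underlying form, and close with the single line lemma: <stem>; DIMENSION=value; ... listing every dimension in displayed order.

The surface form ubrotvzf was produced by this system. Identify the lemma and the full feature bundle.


underlying: ubro-tf-zf
KEL=mi - signalled by the affix -zf
POLE=so - signalled by the affix -tf
check: ubrotfzf -> ubrotvzf
lemma: ubro; KEL=mi; POLE=so


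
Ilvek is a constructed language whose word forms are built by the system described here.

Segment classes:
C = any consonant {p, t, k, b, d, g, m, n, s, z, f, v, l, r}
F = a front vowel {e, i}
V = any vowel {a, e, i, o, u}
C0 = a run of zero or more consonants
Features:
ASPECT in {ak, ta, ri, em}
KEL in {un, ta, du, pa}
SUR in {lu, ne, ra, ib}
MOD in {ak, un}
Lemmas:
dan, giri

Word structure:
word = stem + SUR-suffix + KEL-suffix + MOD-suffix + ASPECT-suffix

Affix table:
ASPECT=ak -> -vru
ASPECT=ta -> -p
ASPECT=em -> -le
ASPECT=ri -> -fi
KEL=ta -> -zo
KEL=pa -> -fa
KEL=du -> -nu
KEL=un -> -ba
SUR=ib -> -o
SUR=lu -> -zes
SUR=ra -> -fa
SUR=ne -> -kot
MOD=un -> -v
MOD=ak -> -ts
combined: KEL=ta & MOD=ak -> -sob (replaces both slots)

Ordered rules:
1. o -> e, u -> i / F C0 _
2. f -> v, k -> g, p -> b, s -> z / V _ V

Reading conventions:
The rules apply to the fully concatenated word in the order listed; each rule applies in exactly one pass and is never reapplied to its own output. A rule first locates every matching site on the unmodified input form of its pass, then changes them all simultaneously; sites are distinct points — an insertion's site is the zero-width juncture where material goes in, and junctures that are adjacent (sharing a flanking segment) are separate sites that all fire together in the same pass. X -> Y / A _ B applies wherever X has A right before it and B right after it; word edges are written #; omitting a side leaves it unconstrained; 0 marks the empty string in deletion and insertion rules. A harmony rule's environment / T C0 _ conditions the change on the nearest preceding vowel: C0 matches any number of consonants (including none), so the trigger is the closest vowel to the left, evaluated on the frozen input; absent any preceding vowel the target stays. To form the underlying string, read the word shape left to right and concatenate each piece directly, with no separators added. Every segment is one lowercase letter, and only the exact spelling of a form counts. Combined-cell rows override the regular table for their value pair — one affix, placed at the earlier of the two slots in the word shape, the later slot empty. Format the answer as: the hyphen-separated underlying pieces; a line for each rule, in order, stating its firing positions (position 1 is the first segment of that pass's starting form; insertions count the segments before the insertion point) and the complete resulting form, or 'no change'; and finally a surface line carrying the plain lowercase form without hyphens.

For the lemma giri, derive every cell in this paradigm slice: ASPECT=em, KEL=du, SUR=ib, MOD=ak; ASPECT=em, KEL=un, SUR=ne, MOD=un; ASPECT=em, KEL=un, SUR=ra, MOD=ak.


cell ASPECT=em, KEL=du, SUR=ib, MOD=ak:
underlying: giri-o-nu-ts-le
1. o -> e, u -> i / F C0 _: fires at position(s) 5: girienutsle
2. f -> v, k -> g, p -> b, s -> z / V _ V: no change
surface: girienutsle

cell ASPECT=em, KEL=un, SUR=ne, MOD=un:
underlying: giri-kot-ba-v-le
1. o -> e, u -> i / F C0 _: fires at position(s) 6: giriketbavle
2. f -> v, k -> g, p -> b, s -> z / V _ V: fires at position(s) 5: girigetbavle
surface: girigetbavle

cell ASPECT=em, KEL=un, SUR=ra, MOD=ak:
underlying: giri-fa-ba-ts-le
1. o -> e, u -> i / F C0 _: no change
2. f -> v, k -> g, p -> b, s -> z / V _ V: fires at position(s) 5: girivabatsle
surface: girivabatsle


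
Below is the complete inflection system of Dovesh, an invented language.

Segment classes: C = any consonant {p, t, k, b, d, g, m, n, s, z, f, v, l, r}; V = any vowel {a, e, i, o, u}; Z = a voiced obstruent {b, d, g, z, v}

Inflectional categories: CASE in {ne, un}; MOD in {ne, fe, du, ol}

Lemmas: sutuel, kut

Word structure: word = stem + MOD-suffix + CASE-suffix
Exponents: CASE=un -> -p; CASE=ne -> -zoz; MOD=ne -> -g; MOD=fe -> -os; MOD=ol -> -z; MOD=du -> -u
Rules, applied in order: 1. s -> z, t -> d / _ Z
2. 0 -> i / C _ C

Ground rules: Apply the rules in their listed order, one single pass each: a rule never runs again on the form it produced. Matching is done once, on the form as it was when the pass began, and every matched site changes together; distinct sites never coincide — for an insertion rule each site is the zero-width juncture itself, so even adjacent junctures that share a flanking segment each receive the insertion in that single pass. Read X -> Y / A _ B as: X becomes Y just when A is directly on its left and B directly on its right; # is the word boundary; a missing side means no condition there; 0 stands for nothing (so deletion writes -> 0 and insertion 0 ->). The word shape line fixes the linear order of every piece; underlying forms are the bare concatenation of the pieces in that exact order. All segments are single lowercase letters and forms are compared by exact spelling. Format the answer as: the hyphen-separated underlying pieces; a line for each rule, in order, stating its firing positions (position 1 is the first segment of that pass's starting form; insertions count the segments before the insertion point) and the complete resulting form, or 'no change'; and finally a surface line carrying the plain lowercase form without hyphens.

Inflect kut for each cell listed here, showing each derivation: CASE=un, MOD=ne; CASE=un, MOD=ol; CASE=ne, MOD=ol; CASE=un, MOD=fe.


cell CASE=un, MOD=ne:
underlying: kut-g-p
1. s -> z, t -> d / _ Z: fires at position(s) 3: kudgp
2. 0 -> i / C _ C: inserts after position(s) 3, 4: kudigip
surface: kudigip

cell CASE=un, MOD=ol:
underlying: kut-z-p
1. s -> z, t -> d / _ Z: fires at position(s) 3: kudzp
2. 0 -> i / C _ C: inserts after position(s) 3, 4: kudizip
surface: kudizip

cell CASE=ne, MOD=ol:
underlying: kut-z-zoz
1. s -> z, t -> d / _ Z: fires at position(s) 3: kudzzoz
2. 0 -> i / C _ C: inserts after position(s) 3, 4: kudizizoz
surface: kudizizoz

cell CASE=un, MOD=fe:
underlying: kut-os-p
1. s -> z, t -> d / _ Z: no change
2. 0 -> i / C _ C: inserts after position(s) 5: kutosip
surface: kutosip


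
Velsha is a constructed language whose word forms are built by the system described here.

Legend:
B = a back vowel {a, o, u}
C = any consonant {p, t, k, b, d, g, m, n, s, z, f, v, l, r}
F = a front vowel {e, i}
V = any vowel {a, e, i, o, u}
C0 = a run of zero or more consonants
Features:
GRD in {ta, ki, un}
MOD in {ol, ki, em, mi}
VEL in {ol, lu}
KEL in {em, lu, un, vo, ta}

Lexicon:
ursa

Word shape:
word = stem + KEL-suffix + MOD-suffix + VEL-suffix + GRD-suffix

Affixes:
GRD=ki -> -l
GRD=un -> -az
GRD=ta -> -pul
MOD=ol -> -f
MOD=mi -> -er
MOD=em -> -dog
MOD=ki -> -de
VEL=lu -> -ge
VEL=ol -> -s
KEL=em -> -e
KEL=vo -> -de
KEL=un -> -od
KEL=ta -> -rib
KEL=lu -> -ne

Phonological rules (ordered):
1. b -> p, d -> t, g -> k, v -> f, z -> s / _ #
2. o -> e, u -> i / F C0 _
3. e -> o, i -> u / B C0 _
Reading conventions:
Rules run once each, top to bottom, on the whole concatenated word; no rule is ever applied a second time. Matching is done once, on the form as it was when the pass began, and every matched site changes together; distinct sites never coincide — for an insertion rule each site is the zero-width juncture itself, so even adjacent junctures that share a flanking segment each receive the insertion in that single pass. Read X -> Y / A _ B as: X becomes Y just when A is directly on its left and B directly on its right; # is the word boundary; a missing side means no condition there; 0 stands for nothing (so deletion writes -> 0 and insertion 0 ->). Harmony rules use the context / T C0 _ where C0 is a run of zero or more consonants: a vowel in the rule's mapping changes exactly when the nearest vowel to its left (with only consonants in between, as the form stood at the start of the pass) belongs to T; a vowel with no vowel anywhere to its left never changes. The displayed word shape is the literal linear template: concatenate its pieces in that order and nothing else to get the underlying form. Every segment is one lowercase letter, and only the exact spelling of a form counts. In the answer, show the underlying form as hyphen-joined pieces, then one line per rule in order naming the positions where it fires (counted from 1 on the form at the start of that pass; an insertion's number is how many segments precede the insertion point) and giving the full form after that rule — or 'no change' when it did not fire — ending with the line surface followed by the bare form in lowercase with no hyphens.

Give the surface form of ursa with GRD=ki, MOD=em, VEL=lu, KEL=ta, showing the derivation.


underlying: ursa-rib-dog-ge-l
1. b -> p, d -> t, g -> k, v -> f, z -> s / _ #: no change
2. o -> e, u -> i / F C0 _: fires at position(s) 9: ursaribdeggel
3. e -> o, i -> u / B C0 _: fires at position(s) 6: ursarubdeggel
surface: ursarubdeggel


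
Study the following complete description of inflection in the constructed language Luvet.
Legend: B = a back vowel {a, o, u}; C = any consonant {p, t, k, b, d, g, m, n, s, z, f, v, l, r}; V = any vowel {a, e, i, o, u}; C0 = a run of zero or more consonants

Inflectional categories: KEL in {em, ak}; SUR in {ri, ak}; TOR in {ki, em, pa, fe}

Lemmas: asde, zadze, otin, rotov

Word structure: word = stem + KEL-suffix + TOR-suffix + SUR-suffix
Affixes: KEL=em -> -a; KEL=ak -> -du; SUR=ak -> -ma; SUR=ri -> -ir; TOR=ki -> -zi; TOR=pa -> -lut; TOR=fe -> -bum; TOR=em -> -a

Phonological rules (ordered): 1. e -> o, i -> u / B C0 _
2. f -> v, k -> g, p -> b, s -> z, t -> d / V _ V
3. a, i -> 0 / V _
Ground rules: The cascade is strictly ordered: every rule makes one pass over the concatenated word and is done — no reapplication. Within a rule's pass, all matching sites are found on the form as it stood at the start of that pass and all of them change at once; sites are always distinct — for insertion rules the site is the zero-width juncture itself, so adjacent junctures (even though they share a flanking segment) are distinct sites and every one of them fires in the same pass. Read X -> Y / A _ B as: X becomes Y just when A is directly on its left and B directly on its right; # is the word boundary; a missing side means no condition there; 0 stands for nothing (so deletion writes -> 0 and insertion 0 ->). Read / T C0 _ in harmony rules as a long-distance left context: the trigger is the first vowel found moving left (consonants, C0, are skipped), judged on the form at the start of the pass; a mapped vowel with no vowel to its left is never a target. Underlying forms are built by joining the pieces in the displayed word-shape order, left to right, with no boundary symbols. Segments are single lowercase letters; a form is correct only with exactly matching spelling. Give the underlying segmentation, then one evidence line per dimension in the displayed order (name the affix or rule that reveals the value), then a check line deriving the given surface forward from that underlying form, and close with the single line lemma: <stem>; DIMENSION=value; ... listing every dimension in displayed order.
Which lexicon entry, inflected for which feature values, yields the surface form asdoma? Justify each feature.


underlying: asde-a-a-ma
KEL=em - signalled by the affix -a
SUR=ak - signalled by the affix -ma
TOR=em - signalled by the affix -a
check: asdeaama -> asdoaama -> asdoaama -> asdoma
lemma: asde; KEL=em; SUR=ak; TOR=em


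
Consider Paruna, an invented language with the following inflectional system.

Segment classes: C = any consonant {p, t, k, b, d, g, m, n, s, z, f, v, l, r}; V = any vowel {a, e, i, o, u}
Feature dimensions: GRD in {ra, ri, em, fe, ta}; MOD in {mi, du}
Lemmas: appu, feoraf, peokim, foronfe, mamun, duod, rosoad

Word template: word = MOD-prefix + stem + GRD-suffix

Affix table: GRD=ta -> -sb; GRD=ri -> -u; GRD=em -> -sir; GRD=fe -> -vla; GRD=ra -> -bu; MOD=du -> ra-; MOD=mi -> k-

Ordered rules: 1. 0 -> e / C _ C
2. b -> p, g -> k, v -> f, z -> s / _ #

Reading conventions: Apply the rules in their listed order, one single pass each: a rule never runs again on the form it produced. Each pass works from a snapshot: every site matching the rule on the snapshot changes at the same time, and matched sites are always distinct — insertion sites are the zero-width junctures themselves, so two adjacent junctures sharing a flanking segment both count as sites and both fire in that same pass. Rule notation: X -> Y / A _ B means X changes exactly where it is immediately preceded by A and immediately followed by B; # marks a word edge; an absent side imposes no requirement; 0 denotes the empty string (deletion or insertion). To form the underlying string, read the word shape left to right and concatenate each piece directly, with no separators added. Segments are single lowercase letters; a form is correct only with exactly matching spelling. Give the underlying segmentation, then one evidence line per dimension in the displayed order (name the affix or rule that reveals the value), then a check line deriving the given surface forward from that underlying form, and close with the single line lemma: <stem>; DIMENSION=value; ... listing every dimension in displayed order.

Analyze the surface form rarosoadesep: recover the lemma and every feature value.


underlying: ra-rosoad-sb
GRD=ta - signalled by the affix -sb
MOD=du - signalled by the affix ra-
check: rarosoadsb -> rarosoadeseb -> rarosoadesep
lemma: rosoad; GRD=ta; MOD=du


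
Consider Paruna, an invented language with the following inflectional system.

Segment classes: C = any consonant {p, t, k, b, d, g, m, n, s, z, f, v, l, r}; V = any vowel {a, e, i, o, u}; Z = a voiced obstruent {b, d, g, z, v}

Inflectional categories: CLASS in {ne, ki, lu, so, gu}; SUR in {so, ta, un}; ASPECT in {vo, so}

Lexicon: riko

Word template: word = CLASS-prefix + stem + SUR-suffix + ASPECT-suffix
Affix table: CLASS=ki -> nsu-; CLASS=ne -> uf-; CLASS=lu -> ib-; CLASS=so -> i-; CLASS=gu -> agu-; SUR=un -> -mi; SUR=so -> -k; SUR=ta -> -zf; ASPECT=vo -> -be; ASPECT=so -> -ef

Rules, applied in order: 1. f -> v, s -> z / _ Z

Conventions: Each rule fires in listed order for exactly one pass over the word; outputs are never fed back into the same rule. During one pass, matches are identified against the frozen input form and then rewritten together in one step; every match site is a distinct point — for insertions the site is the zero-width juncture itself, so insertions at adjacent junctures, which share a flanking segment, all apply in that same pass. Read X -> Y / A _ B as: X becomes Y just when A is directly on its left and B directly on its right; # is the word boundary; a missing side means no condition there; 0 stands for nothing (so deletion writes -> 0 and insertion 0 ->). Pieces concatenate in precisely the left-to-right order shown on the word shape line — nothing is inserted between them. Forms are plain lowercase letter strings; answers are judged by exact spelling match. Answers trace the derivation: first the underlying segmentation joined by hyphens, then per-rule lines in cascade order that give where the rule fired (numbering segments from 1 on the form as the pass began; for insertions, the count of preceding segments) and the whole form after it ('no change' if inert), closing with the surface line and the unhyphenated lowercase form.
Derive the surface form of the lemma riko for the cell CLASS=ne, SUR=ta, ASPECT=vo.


underlying: uf-riko-zf-be
1. f -> v, s -> z / _ Z: fires at position(s) 8: ufrikozvbe
surface: ufrikozvbe


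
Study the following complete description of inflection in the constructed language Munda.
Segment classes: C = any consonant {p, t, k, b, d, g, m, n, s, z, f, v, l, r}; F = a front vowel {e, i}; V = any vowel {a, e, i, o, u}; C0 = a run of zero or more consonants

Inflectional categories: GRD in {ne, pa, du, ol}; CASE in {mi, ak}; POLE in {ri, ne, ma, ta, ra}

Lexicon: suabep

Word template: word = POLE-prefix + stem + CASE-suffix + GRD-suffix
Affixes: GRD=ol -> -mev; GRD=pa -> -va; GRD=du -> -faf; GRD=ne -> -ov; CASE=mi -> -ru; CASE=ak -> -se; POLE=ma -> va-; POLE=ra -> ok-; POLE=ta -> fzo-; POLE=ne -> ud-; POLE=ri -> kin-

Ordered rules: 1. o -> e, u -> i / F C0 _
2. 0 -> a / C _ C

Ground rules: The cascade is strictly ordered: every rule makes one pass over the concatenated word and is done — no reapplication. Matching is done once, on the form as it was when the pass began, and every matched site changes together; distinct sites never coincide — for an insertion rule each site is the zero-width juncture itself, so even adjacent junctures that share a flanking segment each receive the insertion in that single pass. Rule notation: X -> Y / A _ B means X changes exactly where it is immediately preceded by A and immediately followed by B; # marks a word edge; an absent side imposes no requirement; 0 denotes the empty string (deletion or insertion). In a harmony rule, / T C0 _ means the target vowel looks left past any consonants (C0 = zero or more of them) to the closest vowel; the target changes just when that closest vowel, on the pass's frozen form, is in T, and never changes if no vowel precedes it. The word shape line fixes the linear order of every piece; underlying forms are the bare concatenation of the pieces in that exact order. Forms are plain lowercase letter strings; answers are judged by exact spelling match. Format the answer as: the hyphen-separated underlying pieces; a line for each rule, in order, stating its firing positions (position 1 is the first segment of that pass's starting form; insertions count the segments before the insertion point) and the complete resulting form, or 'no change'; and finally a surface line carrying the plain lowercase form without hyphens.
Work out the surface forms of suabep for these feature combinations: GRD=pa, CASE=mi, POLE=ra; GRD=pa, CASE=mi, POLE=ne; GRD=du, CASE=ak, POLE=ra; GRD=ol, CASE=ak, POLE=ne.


cell GRD=pa, CASE=mi, POLE=ra:
underlying: ok-suabep-ru-va
1. o -> e, u -> i / F C0 _: fires at position(s) 10: oksuabepriva
2. 0 -> a / C _ C: inserts after position(s) 2, 8: okasuabepariva
surface: okasuabepariva

cell GRD=pa, CASE=mi, POLE=ne:
underlying: ud-suabep-ru-va
1. o -> e, u -> i / F C0 _: fires at position(s) 10: udsuabepriva
2. 0 -> a / C _ C: inserts after position(s) 2, 8: udasuabepariva
surface: udasuabepariva

cell GRD=du, CASE=ak, POLE=ra:
underlying: ok-suabep-se-faf
1. o -> e, u -> i / F C0 _: no change
2. 0 -> a / C _ C: inserts after position(s) 2, 8: okasuabepasefaf
surface: okasuabepasefaf

cell GRD=ol, CASE=ak, POLE=ne:
underlying: ud-suabep-se-mev
1. o -> e, u -> i / F C0 _: no change
2. 0 -> a / C _ C: inserts after position(s) 2, 8: udasuabepasemev
surface: udasuabepasemev
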